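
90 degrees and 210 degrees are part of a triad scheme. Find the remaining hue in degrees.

A triad places three hues 120° apart.
The full set through 90° is {90°, 210°, 330°}.
Given {90°, 210°}, the missing hue is 330°.

330°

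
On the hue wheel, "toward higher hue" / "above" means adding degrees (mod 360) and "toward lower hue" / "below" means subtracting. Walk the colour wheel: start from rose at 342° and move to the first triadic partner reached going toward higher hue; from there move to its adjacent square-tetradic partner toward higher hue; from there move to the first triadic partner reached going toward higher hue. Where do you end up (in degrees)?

312°

+120° (triadic ↑): 342 + 120 = 462 → 462 − 360 = 102°
+90° (square ↑): 102 + 90 = 192°
+120° (triadic ↑): 192 + 120 = 312°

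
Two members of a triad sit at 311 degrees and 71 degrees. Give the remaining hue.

191°

A triad spaces three hues 120° apart.
The full set is {71°, 191°, 311°}.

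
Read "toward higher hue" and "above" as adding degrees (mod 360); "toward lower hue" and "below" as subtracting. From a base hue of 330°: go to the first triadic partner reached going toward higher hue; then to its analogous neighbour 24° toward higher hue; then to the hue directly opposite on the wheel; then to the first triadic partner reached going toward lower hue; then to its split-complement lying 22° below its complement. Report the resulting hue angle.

332°

triadic ↑ +120°: 330 + 120 = 450 → 450 − 360 = 90°
analog 24° ↑ +24°: 90 + 24 = 114°
complement +180°: 114 + 180 = 294°
triadic ↓ −120°: 294 − 120 = 174°
split-comp 22° ↓ +158°: 174 + 158 = 332°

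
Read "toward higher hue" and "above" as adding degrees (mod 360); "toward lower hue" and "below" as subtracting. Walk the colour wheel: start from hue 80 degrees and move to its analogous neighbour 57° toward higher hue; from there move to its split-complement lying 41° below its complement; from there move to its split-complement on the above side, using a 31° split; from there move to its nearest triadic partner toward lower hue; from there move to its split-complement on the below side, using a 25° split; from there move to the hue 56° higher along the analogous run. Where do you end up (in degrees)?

analog 57° ↑ +57°: 80 + 57 = 137°
split-comp 41° ↓ +139°: 137 + 139 = 276°
split-comp 31° ↑ +211°: 276 + 211 = 487 → 487 − 360 = 127°
triadic ↓ −120°: 127 − 120 = 7°
split-comp 25° ↓ +155°: 7 + 155 = 162°
analog 56° ↑ +56°: 162 + 56 = 218°

218°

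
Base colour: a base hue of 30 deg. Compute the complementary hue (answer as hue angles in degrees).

The complement sits 180° across the wheel.
30 + 180 = 210°

210°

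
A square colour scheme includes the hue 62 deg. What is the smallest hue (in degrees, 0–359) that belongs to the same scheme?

A square tetradic scheme places four hues every 90°.
The full set through 62° is {62°, 152°, 242°, 332°}.

62°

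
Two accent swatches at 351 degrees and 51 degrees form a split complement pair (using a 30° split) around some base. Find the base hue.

201°

The accents sit 30° either side of the complement, so the complement is their short-arc midpoint on the wheel.
Short-arc midpoint of 351° and 51°: 21°.
Base is 180° from the complement: 21 − 180 = -159 → -159 + 360 = 201°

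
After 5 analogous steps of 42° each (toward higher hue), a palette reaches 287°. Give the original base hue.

5 steps of 42° (toward higher hue) give a net shift of +210°.
Start = end − shift: 287 − 210 = 77°

77°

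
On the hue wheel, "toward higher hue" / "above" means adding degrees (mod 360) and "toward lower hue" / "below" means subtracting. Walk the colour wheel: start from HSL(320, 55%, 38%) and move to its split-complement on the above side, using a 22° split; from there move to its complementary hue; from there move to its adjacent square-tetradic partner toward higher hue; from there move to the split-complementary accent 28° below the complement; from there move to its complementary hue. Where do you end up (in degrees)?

44°

320 + 202 = 522 → 522 − 360 = 162°   (split-comp 22° ↑)
162 + 180 = 342°   (complement)
342 + 90 = 432 → 432 − 360 = 72°   (square ↑)
72 + 152 = 224°   (split-comp 28° ↓)
224 + 180 = 404 → 404 − 360 = 44°   (complement)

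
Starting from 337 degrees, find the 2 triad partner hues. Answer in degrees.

97° and 217°

A triad places three hues 120° apart.
337 + 120 = 457 → 457 − 360 = 97°
337 + 240 = 577 → 577 − 360 = 217°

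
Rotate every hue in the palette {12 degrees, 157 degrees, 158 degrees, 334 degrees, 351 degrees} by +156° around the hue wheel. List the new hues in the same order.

12 + 156 = 168°
157 + 156 = 313°
158 + 156 = 314°
334 + 156 = 490 → 490 − 360 = 130°
351 + 156 = 507 → 507 − 360 = 147°

168°, 313°, 314°, 130°, 147°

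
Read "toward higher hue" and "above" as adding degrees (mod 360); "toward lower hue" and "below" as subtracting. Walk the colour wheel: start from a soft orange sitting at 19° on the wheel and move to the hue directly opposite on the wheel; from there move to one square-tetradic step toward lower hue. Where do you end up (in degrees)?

+180° (complement): 19 + 180 = 199°
−90° (square ↓): 199 − 90 = 109°

109°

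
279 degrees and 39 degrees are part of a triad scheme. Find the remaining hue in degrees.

159°

A triad places three hues 120° apart.
The full set through 39° is {39°, 159°, 279°}.
Given {39°, 279°}, the missing hue is 159°.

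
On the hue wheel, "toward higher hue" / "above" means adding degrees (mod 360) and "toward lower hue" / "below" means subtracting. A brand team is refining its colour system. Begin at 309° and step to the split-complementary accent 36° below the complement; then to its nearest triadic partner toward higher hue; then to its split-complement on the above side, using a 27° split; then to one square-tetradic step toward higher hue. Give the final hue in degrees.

150°

split-comp 36° ↓ +144°: 309 + 144 = 453 → 453 − 360 = 93°
triadic ↑ +120°: 93 + 120 = 213°
split-comp 27° ↑ +207°: 213 + 207 = 420 → 420 − 360 = 60°
square ↑ +90°: 60 + 90 = 150°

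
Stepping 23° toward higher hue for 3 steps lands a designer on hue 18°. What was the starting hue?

309°

3 steps of 23° (toward higher hue) give a net shift of +69°.
Start = end − shift: 18 − 69 = -51 → -51 + 360 = 309°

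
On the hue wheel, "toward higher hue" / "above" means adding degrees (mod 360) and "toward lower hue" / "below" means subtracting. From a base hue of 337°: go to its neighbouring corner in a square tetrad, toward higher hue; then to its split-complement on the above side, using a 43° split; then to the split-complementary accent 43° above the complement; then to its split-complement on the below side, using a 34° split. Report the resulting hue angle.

299°

337 + 90 = 427 → 427 − 360 = 67°   (square ↑)
67 + 223 = 290°   (split-comp 43° ↑)
290 + 223 = 513 → 513 − 360 = 153°   (split-comp 43° ↑)
153 + 146 = 299°   (split-comp 34° ↓)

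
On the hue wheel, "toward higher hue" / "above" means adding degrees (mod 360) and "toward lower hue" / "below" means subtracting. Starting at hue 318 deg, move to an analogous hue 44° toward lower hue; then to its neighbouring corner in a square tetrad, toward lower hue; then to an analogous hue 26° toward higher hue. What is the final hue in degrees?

210°

analog 44° ↓ −44°: 318 − 44 = 274°
square ↓ −90°: 274 − 90 = 184°
analog 26° ↑ +26°: 184 + 26 = 210°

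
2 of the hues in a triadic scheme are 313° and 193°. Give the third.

A triad places three hues 120° apart.
The full set through 193° is {73°, 193°, 313°}.
Given {193°, 313°}, the missing hue is 73°.

73°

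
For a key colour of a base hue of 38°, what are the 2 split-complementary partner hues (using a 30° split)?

Split-complementary hues sit 30° either side of the complement.
Complement of 38°: 38 + 180 = 218°
218 − 30 = 188°
218 + 30 = 248°

188° and 248°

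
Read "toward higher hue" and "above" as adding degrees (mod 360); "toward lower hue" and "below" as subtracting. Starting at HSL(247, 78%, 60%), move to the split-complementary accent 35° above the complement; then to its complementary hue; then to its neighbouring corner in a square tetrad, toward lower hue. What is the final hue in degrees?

247 + 215 = 462 → 462 − 360 = 102°   (split-comp 35° ↑)
102 + 180 = 282°   (complement)
282 − 90 = 192°   (square ↓)

192°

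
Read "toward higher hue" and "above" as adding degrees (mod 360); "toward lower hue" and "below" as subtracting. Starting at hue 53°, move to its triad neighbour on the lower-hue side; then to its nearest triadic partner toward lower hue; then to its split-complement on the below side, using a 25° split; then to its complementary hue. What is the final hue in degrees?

148°

triadic ↓ −120°: 53 − 120 = -67 → -67 + 360 = 293°
triadic ↓ −120°: 293 − 120 = 173°
split-comp 25° ↓ +155°: 173 + 155 = 328°
complement +180°: 328 + 180 = 508 → 508 − 360 = 148°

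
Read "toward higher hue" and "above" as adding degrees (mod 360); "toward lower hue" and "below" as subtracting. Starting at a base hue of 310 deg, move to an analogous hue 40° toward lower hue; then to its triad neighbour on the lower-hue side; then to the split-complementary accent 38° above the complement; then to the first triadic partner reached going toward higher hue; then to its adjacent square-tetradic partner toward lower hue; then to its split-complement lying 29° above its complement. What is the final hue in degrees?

310 − 40 = 270°   (analog 40° ↓)
270 − 120 = 150°   (triadic ↓)
150 + 218 = 368 → 368 − 360 = 8°   (split-comp 38° ↑)
8 + 120 = 128°   (triadic ↑)
128 − 90 = 38°   (square ↓)
38 + 209 = 247°   (split-comp 29° ↑)

247°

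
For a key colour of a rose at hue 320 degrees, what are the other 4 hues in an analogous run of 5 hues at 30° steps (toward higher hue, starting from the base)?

350°, 20°, 50°, 80°

Analogous hues sit every 30° along the wheel.
320 + 30 = 350°
320 + 60 = 380 → 380 − 360 = 20°
320 + 90 = 410 → 410 − 360 = 50°
320 + 120 = 440 → 440 − 360 = 80°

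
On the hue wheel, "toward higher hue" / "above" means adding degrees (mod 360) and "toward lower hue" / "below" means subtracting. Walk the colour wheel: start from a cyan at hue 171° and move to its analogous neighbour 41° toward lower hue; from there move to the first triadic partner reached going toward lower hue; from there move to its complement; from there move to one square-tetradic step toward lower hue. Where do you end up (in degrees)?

analog 41° ↓ −41°: 171 − 41 = 130°
triadic ↓ −120°: 130 − 120 = 10°
complement +180°: 10 + 180 = 190°
square ↓ −90°: 190 − 90 = 100°

100°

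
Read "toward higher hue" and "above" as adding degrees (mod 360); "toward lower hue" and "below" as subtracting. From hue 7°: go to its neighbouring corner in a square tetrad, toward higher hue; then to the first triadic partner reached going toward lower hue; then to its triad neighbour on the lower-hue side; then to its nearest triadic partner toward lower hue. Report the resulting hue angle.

97°

square ↑ +90°: 7 + 90 = 97°
triadic ↓ −120°: 97 − 120 = -23 → -23 + 360 = 337°
triadic ↓ −120°: 337 − 120 = 217°
triadic ↓ −120°: 217 − 120 = 97°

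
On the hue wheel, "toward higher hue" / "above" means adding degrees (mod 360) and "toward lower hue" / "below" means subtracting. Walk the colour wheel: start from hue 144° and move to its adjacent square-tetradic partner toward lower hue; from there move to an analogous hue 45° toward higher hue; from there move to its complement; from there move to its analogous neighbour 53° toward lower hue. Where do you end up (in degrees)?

square ↓ −90°: 144 − 90 = 54°
analog 45° ↑ +45°: 54 + 45 = 99°
complement +180°: 99 + 180 = 279°
analog 53° ↓ −53°: 279 − 53 = 226°

226°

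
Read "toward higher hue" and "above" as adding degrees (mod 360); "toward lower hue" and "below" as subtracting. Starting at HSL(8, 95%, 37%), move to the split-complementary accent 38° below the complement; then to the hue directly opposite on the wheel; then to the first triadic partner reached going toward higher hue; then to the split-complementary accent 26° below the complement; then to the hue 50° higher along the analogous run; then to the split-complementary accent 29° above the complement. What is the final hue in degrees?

143°

split-comp 38° ↓ +142°: 8 + 142 = 150°
complement +180°: 150 + 180 = 330°
triadic ↑ +120°: 330 + 120 = 450 → 450 − 360 = 90°
split-comp 26° ↓ +154°: 90 + 154 = 244°
analog 50° ↑ +50°: 244 + 50 = 294°
split-comp 29° ↑ +209°: 294 + 209 = 503 → 503 − 360 = 143°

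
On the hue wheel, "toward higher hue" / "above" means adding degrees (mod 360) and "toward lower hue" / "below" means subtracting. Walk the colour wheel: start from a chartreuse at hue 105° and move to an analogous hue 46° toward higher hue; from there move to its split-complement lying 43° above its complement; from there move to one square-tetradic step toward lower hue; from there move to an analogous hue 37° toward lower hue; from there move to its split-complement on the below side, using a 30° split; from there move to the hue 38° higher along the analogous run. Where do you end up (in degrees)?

75°

+46° (analog 46° ↑): 105 + 46 = 151°
+223° (split-comp 43° ↑): 151 + 223 = 374 → 374 − 360 = 14°
−90° (square ↓): 14 − 90 = -76 → -76 + 360 = 284°
−37° (analog 37° ↓): 284 − 37 = 247°
+150° (split-comp 30° ↓): 247 + 150 = 397 → 397 − 360 = 37°
+38° (analog 38° ↑): 37 + 38 = 75°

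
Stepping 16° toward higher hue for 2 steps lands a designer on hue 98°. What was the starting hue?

2 steps of 16° (toward higher hue) give a net shift of +32°.
Start = end − shift: 98 − 32 = 66°

66°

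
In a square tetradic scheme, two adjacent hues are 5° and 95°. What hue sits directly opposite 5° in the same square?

A square tetradic scheme places four hues 90° apart; opposite corners are 180° apart.
5 + 180 = 185°

185°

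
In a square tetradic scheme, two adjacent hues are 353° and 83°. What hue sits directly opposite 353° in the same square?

A square tetradic scheme places four hues 90° apart; opposite corners are 180° apart.
353 + 180 = 533 → 533 − 360 = 173°

173°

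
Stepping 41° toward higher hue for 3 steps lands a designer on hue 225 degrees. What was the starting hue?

102°

3 steps of 41° (toward higher hue) give a net shift of +123°.
Start = end − shift: 225 − 123 = 102°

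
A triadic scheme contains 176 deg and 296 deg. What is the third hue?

A triad spaces three hues 120° apart.
The full set is {56°, 176°, 296°}.

56°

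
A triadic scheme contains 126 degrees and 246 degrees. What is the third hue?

A triad spaces three hues 120° apart.
The full set is {6°, 126°, 246°}.

6°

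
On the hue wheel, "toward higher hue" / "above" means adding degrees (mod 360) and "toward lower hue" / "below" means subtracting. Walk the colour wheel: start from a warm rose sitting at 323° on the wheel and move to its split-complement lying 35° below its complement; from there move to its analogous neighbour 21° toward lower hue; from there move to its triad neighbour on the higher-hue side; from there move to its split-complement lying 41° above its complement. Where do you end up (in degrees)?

split-comp 35° ↓ +145°: 323 + 145 = 468 → 468 − 360 = 108°
analog 21° ↓ −21°: 108 − 21 = 87°
triadic ↑ +120°: 87 + 120 = 207°
split-comp 41° ↑ +221°: 207 + 221 = 428 → 428 − 360 = 68°

68°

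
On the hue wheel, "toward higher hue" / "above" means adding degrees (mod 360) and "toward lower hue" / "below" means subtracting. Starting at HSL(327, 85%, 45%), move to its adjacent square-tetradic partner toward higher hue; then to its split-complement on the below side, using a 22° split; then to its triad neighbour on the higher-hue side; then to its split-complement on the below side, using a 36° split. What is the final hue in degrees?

square ↑ +90°: 327 + 90 = 417 → 417 − 360 = 57°
split-comp 22° ↓ +158°: 57 + 158 = 215°
triadic ↑ +120°: 215 + 120 = 335°
split-comp 36° ↓ +144°: 335 + 144 = 479 → 479 − 360 = 119°

119°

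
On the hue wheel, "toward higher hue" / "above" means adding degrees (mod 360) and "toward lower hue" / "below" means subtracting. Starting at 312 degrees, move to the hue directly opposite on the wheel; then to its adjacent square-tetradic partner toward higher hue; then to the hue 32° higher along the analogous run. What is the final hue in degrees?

312 + 180 = 492 → 492 − 360 = 132°   (complement)
132 + 90 = 222°   (square ↑)
222 + 32 = 254°   (analog 32° ↑)

254°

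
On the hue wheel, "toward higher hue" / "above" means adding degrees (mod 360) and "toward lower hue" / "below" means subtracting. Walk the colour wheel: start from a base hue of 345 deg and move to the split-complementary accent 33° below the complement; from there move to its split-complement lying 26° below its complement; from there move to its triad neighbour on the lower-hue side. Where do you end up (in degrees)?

345 + 147 = 492 → 492 − 360 = 132°   (split-comp 33° ↓)
132 + 154 = 286°   (split-comp 26° ↓)
286 − 120 = 166°   (triadic ↓)

166°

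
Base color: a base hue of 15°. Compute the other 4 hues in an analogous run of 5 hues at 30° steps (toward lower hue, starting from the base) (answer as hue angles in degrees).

Analogous hues sit every 30° along the wheel.
15 − 30 = -15 → -15 + 360 = 345°
15 − 60 = -45 → -45 + 360 = 315°
15 − 90 = -75 → -75 + 360 = 285°
15 − 120 = -105 → -105 + 360 = 255°

345°, 315°, 285°, 255°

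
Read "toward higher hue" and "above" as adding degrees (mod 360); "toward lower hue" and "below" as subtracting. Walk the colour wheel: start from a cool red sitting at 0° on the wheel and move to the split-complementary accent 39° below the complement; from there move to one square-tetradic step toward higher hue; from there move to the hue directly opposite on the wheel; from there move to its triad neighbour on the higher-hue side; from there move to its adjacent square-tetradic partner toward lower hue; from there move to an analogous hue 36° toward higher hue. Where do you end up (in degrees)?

+141° (split-comp 39° ↓): 0 + 141 = 141°
+90° (square ↑): 141 + 90 = 231°
+180° (complement): 231 + 180 = 411 → 411 − 360 = 51°
+120° (triadic ↑): 51 + 120 = 171°
−90° (square ↓): 171 − 90 = 81°
+36° (analog 36° ↑): 81 + 36 = 117°

117°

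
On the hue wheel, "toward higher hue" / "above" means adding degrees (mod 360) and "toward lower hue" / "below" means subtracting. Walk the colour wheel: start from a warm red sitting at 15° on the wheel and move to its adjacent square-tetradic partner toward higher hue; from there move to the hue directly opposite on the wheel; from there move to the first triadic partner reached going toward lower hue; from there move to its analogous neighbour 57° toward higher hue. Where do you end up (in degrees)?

15 + 90 = 105°   (square ↑)
105 + 180 = 285°   (complement)
285 − 120 = 165°   (triadic ↓)
165 + 57 = 222°   (analog 57° ↑)

222°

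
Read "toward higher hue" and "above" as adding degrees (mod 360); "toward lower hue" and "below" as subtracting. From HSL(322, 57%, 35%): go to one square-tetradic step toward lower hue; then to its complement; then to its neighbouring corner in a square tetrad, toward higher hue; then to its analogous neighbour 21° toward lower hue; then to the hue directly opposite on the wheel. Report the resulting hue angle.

−90° (square ↓): 322 − 90 = 232°
+180° (complement): 232 + 180 = 412 → 412 − 360 = 52°
+90° (square ↑): 52 + 90 = 142°
−21° (analog 21° ↓): 142 − 21 = 121°
+180° (complement): 121 + 180 = 301°

301°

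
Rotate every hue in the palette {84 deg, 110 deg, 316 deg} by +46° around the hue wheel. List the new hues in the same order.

130°, 156°, 2°

84 + 46 = 130°
110 + 46 = 156°
316 + 46 = 362 → 362 − 360 = 2°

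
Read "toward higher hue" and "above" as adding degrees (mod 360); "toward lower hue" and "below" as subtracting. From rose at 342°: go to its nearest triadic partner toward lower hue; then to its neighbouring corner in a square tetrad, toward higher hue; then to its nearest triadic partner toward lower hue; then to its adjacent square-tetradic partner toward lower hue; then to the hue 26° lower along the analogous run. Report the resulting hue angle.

342 − 120 = 222°   (triadic ↓)
222 + 90 = 312°   (square ↑)
312 − 120 = 192°   (triadic ↓)
192 − 90 = 102°   (square ↓)
102 − 26 = 76°   (analog 26° ↓)

76°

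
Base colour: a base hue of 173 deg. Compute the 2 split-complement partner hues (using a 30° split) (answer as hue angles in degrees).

Complement of 173 deg: 173 + 180 = 353°
353 − 30 = 323°
353 + 30 = 383 → 383 − 360 = 23°

323° and 23°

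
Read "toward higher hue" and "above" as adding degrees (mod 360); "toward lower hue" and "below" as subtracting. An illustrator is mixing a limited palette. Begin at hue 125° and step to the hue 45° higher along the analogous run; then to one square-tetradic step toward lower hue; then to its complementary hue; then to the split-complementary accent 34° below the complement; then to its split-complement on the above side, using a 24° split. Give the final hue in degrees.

analog 45° ↑ +45°: 125 + 45 = 170°
square ↓ −90°: 170 − 90 = 80°
complement +180°: 80 + 180 = 260°
split-comp 34° ↓ +146°: 260 + 146 = 406 → 406 − 360 = 46°
split-comp 24° ↑ +204°: 46 + 204 = 250°

250°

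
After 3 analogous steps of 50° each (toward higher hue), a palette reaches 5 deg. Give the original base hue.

3 steps of 50° (toward higher hue) give a net shift of +150°.
Start = end − shift: 5 − 150 = -145 → -145 + 360 = 215°

215°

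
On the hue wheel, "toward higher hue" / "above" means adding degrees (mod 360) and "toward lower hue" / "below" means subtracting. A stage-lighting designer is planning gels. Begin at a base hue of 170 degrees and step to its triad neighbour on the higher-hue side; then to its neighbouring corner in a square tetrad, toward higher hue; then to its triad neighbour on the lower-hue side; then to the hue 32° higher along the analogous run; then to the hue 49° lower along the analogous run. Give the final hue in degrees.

243°

170 + 120 = 290°   (triadic ↑)
290 + 90 = 380 → 380 − 360 = 20°   (square ↑)
20 − 120 = -100 → -100 + 360 = 260°   (triadic ↓)
260 + 32 = 292°   (analog 32° ↑)
292 − 49 = 243°   (analog 49° ↓)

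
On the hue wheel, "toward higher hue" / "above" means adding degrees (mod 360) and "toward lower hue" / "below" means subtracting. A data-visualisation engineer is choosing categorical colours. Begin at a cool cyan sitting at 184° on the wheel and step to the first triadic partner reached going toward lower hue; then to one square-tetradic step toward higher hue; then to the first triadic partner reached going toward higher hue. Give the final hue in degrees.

−120° (triadic ↓): 184 − 120 = 64°
+90° (square ↑): 64 + 90 = 154°
+120° (triadic ↑): 154 + 120 = 274°

274°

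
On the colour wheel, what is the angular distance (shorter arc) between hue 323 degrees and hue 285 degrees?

38°

|323 − 285| = 38.
38 ≤ 180, so the shorter arc is 38°.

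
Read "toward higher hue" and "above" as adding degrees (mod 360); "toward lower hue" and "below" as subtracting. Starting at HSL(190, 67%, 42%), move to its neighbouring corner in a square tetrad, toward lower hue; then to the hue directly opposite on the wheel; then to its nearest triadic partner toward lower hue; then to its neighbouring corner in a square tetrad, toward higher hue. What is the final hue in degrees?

250°

190 − 90 = 100°   (square ↓)
100 + 180 = 280°   (complement)
280 − 120 = 160°   (triadic ↓)
160 + 90 = 250°   (square ↑)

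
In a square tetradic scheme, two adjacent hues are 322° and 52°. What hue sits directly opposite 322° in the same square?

A square tetradic scheme places four hues 90° apart; opposite corners are 180° apart.
322 + 180 = 502 → 502 − 360 = 142°

142°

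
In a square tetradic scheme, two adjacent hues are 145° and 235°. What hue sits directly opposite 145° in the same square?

325°

A square tetradic scheme places four hues 90° apart; opposite corners are 180° apart.
145 + 180 = 325°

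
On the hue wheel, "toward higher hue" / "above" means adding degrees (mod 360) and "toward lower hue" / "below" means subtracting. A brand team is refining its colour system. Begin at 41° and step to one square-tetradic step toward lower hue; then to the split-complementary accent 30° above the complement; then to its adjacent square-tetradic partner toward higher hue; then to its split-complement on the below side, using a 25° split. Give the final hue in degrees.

41 − 90 = -49 → -49 + 360 = 311°   (square ↓)
311 + 210 = 521 → 521 − 360 = 161°   (split-comp 30° ↑)
161 + 90 = 251°   (square ↑)
251 + 155 = 406 → 406 − 360 = 46°   (split-comp 25° ↓)

46°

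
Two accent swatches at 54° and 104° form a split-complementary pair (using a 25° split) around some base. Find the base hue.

The accents sit 25° either side of the complement, so the complement is their short-arc midpoint on the wheel.
Short-arc midpoint of 54° and 104°: 79°.
Base is 180° from the complement: 79 − 180 = -101 → -101 + 360 = 259°

259°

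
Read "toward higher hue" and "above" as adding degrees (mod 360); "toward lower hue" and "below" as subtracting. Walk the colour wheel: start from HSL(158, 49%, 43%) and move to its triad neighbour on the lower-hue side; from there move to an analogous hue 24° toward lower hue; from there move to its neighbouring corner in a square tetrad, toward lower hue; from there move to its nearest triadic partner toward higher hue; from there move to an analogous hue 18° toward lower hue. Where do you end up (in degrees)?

−120° (triadic ↓): 158 − 120 = 38°
−24° (analog 24° ↓): 38 − 24 = 14°
−90° (square ↓): 14 − 90 = -76 → -76 + 360 = 284°
+120° (triadic ↑): 284 + 120 = 404 → 404 − 360 = 44°
−18° (analog 18° ↓): 44 − 18 = 26°

26°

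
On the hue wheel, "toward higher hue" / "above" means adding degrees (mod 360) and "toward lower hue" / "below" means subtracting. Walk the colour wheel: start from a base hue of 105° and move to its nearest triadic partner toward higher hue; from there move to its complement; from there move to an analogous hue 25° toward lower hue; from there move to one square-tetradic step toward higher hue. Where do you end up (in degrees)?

110°

+120° (triadic ↑): 105 + 120 = 225°
+180° (complement): 225 + 180 = 405 → 405 − 360 = 45°
−25° (analog 25° ↓): 45 − 25 = 20°
+90° (square ↑): 20 + 90 = 110°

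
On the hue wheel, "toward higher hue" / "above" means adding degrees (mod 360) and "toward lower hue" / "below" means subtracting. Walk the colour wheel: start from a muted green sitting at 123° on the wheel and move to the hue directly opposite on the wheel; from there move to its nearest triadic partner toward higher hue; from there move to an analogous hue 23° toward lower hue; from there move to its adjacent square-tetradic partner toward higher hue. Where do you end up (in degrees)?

complement +180°: 123 + 180 = 303°
triadic ↑ +120°: 303 + 120 = 423 → 423 − 360 = 63°
analog 23° ↓ −23°: 63 − 23 = 40°
square ↑ +90°: 40 + 90 = 130°

130°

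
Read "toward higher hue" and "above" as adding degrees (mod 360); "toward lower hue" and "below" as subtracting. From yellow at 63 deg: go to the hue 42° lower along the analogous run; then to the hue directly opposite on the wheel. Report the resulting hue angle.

63 − 42 = 21°   (analog 42° ↓)
21 + 180 = 201°   (complement)

201°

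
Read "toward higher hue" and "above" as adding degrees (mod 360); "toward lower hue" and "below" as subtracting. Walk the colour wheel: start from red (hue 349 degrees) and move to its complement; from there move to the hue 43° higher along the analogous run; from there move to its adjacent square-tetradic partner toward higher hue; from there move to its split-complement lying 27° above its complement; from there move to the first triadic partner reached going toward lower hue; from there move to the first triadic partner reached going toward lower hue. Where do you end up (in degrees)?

349 + 180 = 529 → 529 − 360 = 169°   (complement)
169 + 43 = 212°   (analog 43° ↑)
212 + 90 = 302°   (square ↑)
302 + 207 = 509 → 509 − 360 = 149°   (split-comp 27° ↑)
149 − 120 = 29°   (triadic ↓)
29 − 120 = -91 → -91 + 360 = 269°   (triadic ↓)

269°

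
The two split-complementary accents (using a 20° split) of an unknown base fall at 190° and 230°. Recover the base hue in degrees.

The accents sit 20° either side of the complement, so the complement is their short-arc midpoint on the wheel.
Short-arc midpoint of 190° and 230°: 210°.
Base is 180° from the complement: 210 − 180 = 30°

30°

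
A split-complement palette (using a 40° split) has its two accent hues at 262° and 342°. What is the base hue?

The accents sit 40° either side of the complement, so the complement is their short-arc midpoint on the wheel.
Short-arc midpoint of 262° and 342°: 302°.
Base is 180° from the complement: 302 − 180 = 122°

122°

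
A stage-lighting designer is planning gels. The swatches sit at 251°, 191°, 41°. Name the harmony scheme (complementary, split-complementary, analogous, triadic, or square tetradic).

Sort the hues: 41°, 191°, 251°.
Successive gaps around the wheel: 150°, 60°, 150°.
Two 150° gaps and one 60° gap — a base hue opposite a pair of accents 30° either side of its complement — is the split-complementary pattern.

split-complementary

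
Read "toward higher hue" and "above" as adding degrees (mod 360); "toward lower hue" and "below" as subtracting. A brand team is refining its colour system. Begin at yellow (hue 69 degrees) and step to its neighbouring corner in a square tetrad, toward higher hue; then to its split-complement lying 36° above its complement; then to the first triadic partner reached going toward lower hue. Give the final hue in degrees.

255°

square ↑ +90°: 69 + 90 = 159°
split-comp 36° ↑ +216°: 159 + 216 = 375 → 375 − 360 = 15°
triadic ↓ −120°: 15 − 120 = -105 → -105 + 360 = 255°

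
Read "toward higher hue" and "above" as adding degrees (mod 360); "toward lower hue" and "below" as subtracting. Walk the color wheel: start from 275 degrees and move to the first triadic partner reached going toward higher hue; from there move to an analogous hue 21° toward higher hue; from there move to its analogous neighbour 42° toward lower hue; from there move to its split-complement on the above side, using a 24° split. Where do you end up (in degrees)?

+120° (triadic ↑): 275 + 120 = 395 → 395 − 360 = 35°
+21° (analog 21° ↑): 35 + 21 = 56°
−42° (analog 42° ↓): 56 − 42 = 14°
+204° (split-comp 24° ↑): 14 + 204 = 218°

218°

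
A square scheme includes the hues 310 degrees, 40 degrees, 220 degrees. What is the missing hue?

A square tetradic scheme places four hues every 90°.
The full set through 40° is {40°, 130°, 220°, 310°}.
Given {40°, 220°, 310°}, the missing hue is 130°.

130°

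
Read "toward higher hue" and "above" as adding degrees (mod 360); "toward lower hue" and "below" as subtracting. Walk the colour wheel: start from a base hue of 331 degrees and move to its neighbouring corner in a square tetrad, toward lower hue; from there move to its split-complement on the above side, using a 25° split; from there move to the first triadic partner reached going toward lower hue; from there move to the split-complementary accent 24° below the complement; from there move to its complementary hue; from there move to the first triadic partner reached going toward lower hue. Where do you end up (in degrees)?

182°

331 − 90 = 241°   (square ↓)
241 + 205 = 446 → 446 − 360 = 86°   (split-comp 25° ↑)
86 − 120 = -34 → -34 + 360 = 326°   (triadic ↓)
326 + 156 = 482 → 482 − 360 = 122°   (split-comp 24° ↓)
122 + 180 = 302°   (complement)
302 − 120 = 182°   (triadic ↓)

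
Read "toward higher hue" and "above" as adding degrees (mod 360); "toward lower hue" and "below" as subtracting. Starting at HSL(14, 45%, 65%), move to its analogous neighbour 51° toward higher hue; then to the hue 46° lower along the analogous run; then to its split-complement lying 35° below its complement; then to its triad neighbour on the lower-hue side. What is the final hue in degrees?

+51° (analog 51° ↑): 14 + 51 = 65°
−46° (analog 46° ↓): 65 − 46 = 19°
+145° (split-comp 35° ↓): 19 + 145 = 164°
−120° (triadic ↓): 164 − 120 = 44°

44°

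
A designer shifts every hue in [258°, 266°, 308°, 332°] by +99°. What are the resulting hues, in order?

258 + 99 = 357°
266 + 99 = 365 → 365 − 360 = 5°
308 + 99 = 407 → 407 − 360 = 47°
332 + 99 = 431 → 431 − 360 = 71°

357°, 5°, 47°, 71°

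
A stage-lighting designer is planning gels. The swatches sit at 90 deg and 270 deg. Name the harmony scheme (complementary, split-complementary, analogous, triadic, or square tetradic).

complementary

Sort the hues: 90°, 270°.
Successive gaps around the wheel: 180°, 180°.
Two hues 180° apart are complementary.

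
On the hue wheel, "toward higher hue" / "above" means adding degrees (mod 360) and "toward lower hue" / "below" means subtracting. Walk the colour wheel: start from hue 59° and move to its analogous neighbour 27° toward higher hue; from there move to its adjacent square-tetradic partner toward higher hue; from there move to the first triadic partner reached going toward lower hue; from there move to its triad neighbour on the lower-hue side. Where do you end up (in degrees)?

296°

+27° (analog 27° ↑): 59 + 27 = 86°
+90° (square ↑): 86 + 90 = 176°
−120° (triadic ↓): 176 − 120 = 56°
−120° (triadic ↓): 56 − 120 = -64 → -64 + 360 = 296°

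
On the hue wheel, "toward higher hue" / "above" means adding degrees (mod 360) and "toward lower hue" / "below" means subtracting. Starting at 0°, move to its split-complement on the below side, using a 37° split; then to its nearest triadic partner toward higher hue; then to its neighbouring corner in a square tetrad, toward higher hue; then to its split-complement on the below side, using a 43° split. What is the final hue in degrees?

split-comp 37° ↓ +143°: 0 + 143 = 143°
triadic ↑ +120°: 143 + 120 = 263°
square ↑ +90°: 263 + 90 = 353°
split-comp 43° ↓ +137°: 353 + 137 = 490 → 490 − 360 = 130°

130°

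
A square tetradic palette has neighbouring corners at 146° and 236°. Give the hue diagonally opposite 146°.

326°

A square tetradic scheme places four hues 90° apart; opposite corners are 180° apart.
146 + 180 = 326°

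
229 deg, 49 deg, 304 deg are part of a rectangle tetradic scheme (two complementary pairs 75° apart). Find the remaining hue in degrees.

124°

A rectangular tetradic uses two complementary pairs 75° apart: offsets 0°, 75°, 180°, 255°.
Among {49°, 229°, 304°}, 49° and 229° are a 180° pair.
The remaining hue 304° needs its own complement: 304 + 180 = 484 → 484 − 360 = 124°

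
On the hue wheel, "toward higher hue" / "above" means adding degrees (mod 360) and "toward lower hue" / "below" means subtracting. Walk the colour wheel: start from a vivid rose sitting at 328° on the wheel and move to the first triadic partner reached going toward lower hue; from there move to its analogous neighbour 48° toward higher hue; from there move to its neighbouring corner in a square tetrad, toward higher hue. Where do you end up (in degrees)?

346°

328 − 120 = 208°   (triadic ↓)
208 + 48 = 256°   (analog 48° ↑)
256 + 90 = 346°   (square ↑)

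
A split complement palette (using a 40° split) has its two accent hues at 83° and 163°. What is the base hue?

303°

The accents sit 40° either side of the complement, so the complement is their short-arc midpoint on the wheel.
Short-arc midpoint of 83° and 163°: 123°.
Base is 180° from the complement: 123 − 180 = -57 → -57 + 360 = 303°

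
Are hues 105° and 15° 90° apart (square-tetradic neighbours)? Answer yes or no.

yes

Angular distance: |105 − 15| = 90 = 90°.
90° apart (square-tetradic neighbours) requires 90°.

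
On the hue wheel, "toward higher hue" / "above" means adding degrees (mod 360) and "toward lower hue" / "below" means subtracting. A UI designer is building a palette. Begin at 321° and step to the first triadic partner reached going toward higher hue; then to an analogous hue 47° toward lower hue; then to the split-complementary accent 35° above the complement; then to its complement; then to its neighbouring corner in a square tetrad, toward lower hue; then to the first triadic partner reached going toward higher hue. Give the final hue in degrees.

99°

+120° (triadic ↑): 321 + 120 = 441 → 441 − 360 = 81°
−47° (analog 47° ↓): 81 − 47 = 34°
+215° (split-comp 35° ↑): 34 + 215 = 249°
+180° (complement): 249 + 180 = 429 → 429 − 360 = 69°
−90° (square ↓): 69 − 90 = -21 → -21 + 360 = 339°
+120° (triadic ↑): 339 + 120 = 459 → 459 − 360 = 99°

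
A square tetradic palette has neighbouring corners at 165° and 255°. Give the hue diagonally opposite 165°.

345°

A square tetradic scheme places four hues 90° apart; opposite corners are 180° apart.
165 + 180 = 345°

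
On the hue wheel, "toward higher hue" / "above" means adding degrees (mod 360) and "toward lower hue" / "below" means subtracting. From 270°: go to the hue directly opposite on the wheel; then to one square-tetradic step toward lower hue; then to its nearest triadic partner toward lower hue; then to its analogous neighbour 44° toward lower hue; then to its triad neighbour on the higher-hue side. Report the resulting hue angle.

316°

+180° (complement): 270 + 180 = 450 → 450 − 360 = 90°
−90° (square ↓): 90 − 90 = 0°
−120° (triadic ↓): 0 − 120 = -120 → -120 + 360 = 240°
−44° (analog 44° ↓): 240 − 44 = 196°
+120° (triadic ↑): 196 + 120 = 316°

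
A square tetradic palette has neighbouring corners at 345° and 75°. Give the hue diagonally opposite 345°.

A square tetradic scheme places four hues 90° apart; opposite corners are 180° apart.
345 + 180 = 525 → 525 − 360 = 165°

165°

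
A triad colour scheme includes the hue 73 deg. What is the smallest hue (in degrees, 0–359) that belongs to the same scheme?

A triad places three hues 120° apart.
The full set through 73° is {73°, 193°, 313°}.

73°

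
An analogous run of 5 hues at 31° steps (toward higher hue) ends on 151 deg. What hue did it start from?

27°

4 steps of 31° (toward higher hue) give a net shift of +124°.
Start = end − shift: 151 − 124 = 27°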